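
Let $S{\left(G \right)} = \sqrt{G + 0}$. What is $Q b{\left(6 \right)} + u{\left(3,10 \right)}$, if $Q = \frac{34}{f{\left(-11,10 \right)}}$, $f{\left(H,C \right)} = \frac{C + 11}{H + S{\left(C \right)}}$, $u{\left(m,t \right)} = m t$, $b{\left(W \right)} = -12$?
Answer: $\frac{1706}{7} - \frac{136 \sqrt{10}}{7} \approx 182.28$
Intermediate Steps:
$S{\left(G \right)} = \sqrt{G}$
$f{\left(H,C \right)} = \frac{11 + C}{H + \sqrt{C}}$ ($f{\left(H,C \right)} = \frac{C + 11}{H + \sqrt{C}} = \frac{11 + C}{H + \sqrt{C}}$)
$Q = - \frac{374}{21} + \frac{34 \sqrt{10}}{21}$ ($Q = \frac{34}{\frac{1}{-11 + \sqrt{10}} \left(11 + 10\right)} = \frac{34}{\frac{1}{-11 + \sqrt{10}} \cdot 21} = \frac{34}{21 \frac{1}{-11 + \sqrt{10}}} = 34 \left(- \frac{11}{21} + \frac{\sqrt{10}}{21}\right) = - \frac{374}{21} + \frac{34 \sqrt{10}}{21} \approx -12.69$)
$Q b{\left(6 \right)} + u{\left(3,10 \right)} = \left(- \frac{374}{21} + \frac{34 \sqrt{10}}{21}\right) \left(-12\right) + 3 \cdot 10 = \left(\frac{1496}{7} - \frac{136 \sqrt{10}}{7}\right) + 30 = \frac{1706}{7} - \frac{136 \sqrt{10}}{7}$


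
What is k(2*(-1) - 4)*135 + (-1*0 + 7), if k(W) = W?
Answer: -803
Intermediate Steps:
k(2*(-1) - 4)*135 + (-1*0 + 7) = (2*(-1) - 4)*135 + (-1*0 + 7) = (-2 - 4)*135 + (0 + 7) = -6*135 + 7 = -810 + 7 = -803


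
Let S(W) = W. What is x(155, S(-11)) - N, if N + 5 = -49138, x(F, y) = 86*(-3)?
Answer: 48885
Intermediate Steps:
x(F, y) = -258
N = -49143 (N = -5 - 49138 = -49143)
x(155, S(-11)) - N = -258 - 1*(-49143) = -258 + 49143 = 48885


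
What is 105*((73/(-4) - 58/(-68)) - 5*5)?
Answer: -302715/68 ≈ -4451.7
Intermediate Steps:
105*((73/(-4) - 58/(-68)) - 5*5) = 105*((73*(-¼) - 58*(-1/68)) - 25) = 105*((-73/4 + 29/34) - 25) = 105*(-1183/68 - 25) = 105*(-2883/68) = -302715/68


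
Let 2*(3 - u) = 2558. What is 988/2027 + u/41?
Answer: -2545944/83107 ≈ -30.635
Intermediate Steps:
u = -1276 (u = 3 - ½*2558 = 3 - 1279 = -1276)
988/2027 + u/41 = 988/2027 - 1276/41 = -2545944/83107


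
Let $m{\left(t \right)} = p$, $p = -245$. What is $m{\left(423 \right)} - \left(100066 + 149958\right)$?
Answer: $-250269$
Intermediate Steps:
$m{\left(t \right)} = -245$
$m{\left(423 \right)} - \left(100066 + 149958\right) = -245 - \left(100066 + 149958\right) = -245 - 250024 = -250269$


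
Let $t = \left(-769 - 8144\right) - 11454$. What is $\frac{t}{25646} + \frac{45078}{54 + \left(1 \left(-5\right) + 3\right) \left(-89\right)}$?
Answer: $\frac{287836311}{1487468} \approx 193.51$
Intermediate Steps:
$t = -20367$ ($t = \left(-769 - 8144\right) - 11454 = -8913 - 11454 = -20367$)
$\frac{t}{25646} + \frac{45078}{54 + \left(1 \left(-5\right) + 3\right) \left(-89\right)} = - \frac{20367}{25646} + \frac{45078}{54 + \left(1 \left(-5\right) + 3\right) \left(-89\right)} = \left(-20367\right) \frac{1}{25646} + \frac{45078}{54 + \left(-5 + 3\right) \left(-89\right)} = - \frac{20367}{25646} + \frac{45078}{54 - -178} = - \frac{20367}{25646} + \frac{45078}{54 + 178} = - \frac{20367}{25646} + \frac{45078}{232} = - \frac{20367}{25646} + 45078 \cdot \frac{1}{232} = - \frac{20367}{25646} + \frac{22539}{116} = \frac{287836311}{1487468}$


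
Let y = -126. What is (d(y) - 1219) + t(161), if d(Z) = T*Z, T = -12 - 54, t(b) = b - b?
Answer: 7097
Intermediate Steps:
t(b) = 0
T = -66
d(Z) = -66*Z
(d(y) - 1219) + t(161) = (-66*(-126) - 1219) + 0 = (8316 - 1219) + 0 = 7097 + 0 = 7097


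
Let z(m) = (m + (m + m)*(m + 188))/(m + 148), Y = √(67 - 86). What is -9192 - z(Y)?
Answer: (-9569*√19 + 1360378*I)/(√19 - 148*I) ≈ -9192.1 - 11.101*I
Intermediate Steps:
Y = I*√19 (Y = √(-19) = I*√19 ≈ 4.3589*I)
z(m) = (m + 2*m*(188 + m))/(148 + m) (z(m) = (m + (2*m)*(188 + m))/(148 + m) = (m + 2*m*(188 + m))/(148 + m))
-9192 - z(Y) = -9192 - I*√19*(377 + 2*(I*√19))/(148 + I*√19) = -9192 - I*√19*(377 + 2*I*√19)/(148 + I*√19)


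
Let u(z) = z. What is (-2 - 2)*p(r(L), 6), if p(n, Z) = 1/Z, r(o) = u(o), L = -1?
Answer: -2/3 ≈ -0.66667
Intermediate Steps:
r(o) = o
(-2 - 2)*p(r(L), 6) = (-2 - 2)/6 = -4*1/6 = -2/3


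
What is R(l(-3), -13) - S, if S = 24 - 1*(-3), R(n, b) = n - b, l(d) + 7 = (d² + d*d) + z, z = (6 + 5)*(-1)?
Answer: -14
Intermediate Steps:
z = -11 (z = 11*(-1) = -11)
l(d) = -18 + 2*d² (l(d) = -7 + ((d² + d*d) - 11) = -7 + ((d² + d²) - 11) = -7 + (2*d² - 11) = -7 + (-11 + 2*d²) = -18 + 2*d²)
S = 27 (S = 24 + 3 = 27)
R(l(-3), -13) - S = ((-18 + 2*(-3)²) - 1*(-13)) - 27 = ((-18 + 2*9) + 13) - 1*27 = ((-18 + 18) + 13) - 27 = (0 + 13) - 27 = 13 - 27 = -14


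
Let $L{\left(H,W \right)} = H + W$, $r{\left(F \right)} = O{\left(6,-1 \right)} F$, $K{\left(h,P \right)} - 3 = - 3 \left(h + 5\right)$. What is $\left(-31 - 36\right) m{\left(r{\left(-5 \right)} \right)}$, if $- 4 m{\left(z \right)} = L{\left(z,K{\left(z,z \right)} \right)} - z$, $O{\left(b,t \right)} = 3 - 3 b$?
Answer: $- \frac{15879}{4} \approx -3969.8$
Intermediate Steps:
$K{\left(h,P \right)} = -12 - 3 h$ ($K{\left(h,P \right)} = 3 - 3 \left(h + 5\right) = 3 - 3 \left(5 + h\right) = 3 - \left(15 + 3 h\right) = -12 - 3 h$)
$r{\left(F \right)} = - 15 F$ ($r{\left(F \right)} = \left(3 - 18\right) F = - 15 F$)
$m{\left(z \right)} = 3 + \frac{3 z}{4}$ ($m{\left(z \right)} = - \frac{\left(z - \left(12 + 3 z\right)\right) - z}{4} = - \frac{\left(-12 - 2 z\right) - z}{4} = - \frac{-12 - 3 z}{4} = 3 + \frac{3 z}{4}$)
$\left(-31 - 36\right) m{\left(r{\left(-5 \right)} \right)} = \left(-31 - 36\right) \left(3 + \frac{3 \left(\left(-15\right) \left(-5\right)\right)}{4}\right) = - 67 \left(3 + \frac{3}{4} \cdot 75\right) = - 67 \left(3 + \frac{225}{4}\right) = \left(-67\right) \frac{237}{4} = - \frac{15879}{4}$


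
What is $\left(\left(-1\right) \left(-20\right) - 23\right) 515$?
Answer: $-1545$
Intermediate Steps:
$\left(\left(-1\right) \left(-20\right) - 23\right) 515 = \left(20 - 23\right) 515 = \left(-3\right) 515 = -1545$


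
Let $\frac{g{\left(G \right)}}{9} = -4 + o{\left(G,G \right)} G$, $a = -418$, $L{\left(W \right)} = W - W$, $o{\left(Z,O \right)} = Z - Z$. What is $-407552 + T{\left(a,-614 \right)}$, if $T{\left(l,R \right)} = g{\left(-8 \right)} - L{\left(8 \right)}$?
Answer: $-407588$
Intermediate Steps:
$o{\left(Z,O \right)} = 0$
$L{\left(W \right)} = 0$
$g{\left(G \right)} = -36$ ($g{\left(G \right)} = 9 \left(-4 + 0 G\right) = 9 \left(-4 + 0\right) = 9 \left(-4\right) = -36$)
$T{\left(l,R \right)} = -36$ ($T{\left(l,R \right)} = -36 - 0 = -36 + 0 = -36$)
$-407552 + T{\left(a,-614 \right)} = -407552 - 36 = -407588$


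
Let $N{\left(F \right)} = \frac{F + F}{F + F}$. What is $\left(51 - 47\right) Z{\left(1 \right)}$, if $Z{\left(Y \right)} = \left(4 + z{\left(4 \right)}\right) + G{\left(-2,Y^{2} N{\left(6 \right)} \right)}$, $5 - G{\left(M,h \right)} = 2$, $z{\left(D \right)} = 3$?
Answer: $40$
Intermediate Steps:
$N{\left(F \right)} = 1$ ($N{\left(F \right)} = \frac{2 F}{2 F} = 2 F \frac{1}{2 F} = 1$)
$G{\left(M,h \right)} = 3$ ($G{\left(M,h \right)} = 5 - 2 = 3$)
$Z{\left(Y \right)} = 10$ ($Z{\left(Y \right)} = \left(4 + 3\right) + 3 = 7 + 3 = 10$)
$\left(51 - 47\right) Z{\left(1 \right)} = \left(51 - 47\right) 10 = 4 \cdot 10 = 40$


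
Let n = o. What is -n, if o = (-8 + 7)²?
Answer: -1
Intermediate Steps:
o = 1 (o = (-1)² = 1)
n = 1
-n = -1*1 = -1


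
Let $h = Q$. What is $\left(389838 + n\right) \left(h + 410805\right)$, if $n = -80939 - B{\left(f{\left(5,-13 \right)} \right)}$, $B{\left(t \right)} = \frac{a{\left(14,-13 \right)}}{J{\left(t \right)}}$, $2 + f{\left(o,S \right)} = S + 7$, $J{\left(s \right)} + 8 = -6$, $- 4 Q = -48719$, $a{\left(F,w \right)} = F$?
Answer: $130659989275$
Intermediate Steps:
$Q = \frac{48719}{4}$ ($Q = \left(- \frac{1}{4}\right) \left(-48719\right) = \frac{48719}{4} \approx 12180.0$)
$J{\left(s \right)} = -14$ ($J{\left(s \right)} = -8 - 6 = -14$)
$f{\left(o,S \right)} = 5 + S$ ($f{\left(o,S \right)} = -2 + \left(S + 7\right) = -2 + \left(7 + S\right) = 5 + S$)
$B{\left(t \right)} = -1$ ($B{\left(t \right)} = \frac{14}{-14} = 14 \left(- \frac{1}{14}\right) = -1$)
$n = -80938$ ($n = -80939 - -1 = -80939 + 1 = -80938$)
$h = \frac{48719}{4} \approx 12180.0$
$\left(389838 + n\right) \left(h + 410805\right) = \left(389838 - 80938\right) \left(\frac{48719}{4} + 410805\right) = 308900 \cdot \frac{1691939}{4} = 130659989275$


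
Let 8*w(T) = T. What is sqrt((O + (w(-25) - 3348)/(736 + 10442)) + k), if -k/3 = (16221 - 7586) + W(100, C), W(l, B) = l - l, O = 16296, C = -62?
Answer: 5*I*sqrt(2371673589)/2484 ≈ 98.027*I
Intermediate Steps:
w(T) = T/8
W(l, B) = 0
k = -25905 (k = -3*((16221 - 7586) + 0) = -3*(8635 + 0) = -3*8635 = -25905)
sqrt((O + (w(-25) - 3348)/(736 + 10442)) + k) = sqrt((16296 + ((1/8)*(-25) - 3348)/(736 + 10442)) - 25905) = sqrt((16296 + (-25/8 - 3348)/11178) - 25905) = sqrt((16296 - 26809/8*1/11178) - 25905) = sqrt((16296 - 26809/89424) - 25905) = sqrt(1457226695/89424 - 25905) = sqrt(-859302025/89424) = 5*I*sqrt(2371673589)/2484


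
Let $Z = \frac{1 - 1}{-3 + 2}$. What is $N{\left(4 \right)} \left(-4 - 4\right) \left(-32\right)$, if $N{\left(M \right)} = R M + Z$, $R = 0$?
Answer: $0$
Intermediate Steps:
$Z = 0$ ($Z = \frac{0}{-1} = 0 \left(-1\right) = 0$)
$N{\left(M \right)} = 0$ ($N{\left(M \right)} = 0 M + 0 = 0 + 0 = 0$)
$N{\left(4 \right)} \left(-4 - 4\right) \left(-32\right) = 0 \left(-4 - 4\right) \left(-32\right) = 0 \left(-8\right) \left(-32\right) = 0 \left(-32\right) = 0$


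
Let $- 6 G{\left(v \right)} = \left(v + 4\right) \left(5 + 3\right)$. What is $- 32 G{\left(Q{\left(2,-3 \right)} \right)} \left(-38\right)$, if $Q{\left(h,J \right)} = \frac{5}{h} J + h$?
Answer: $2432$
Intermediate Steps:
$Q{\left(h,J \right)} = h + \frac{5 J}{h}$ ($Q{\left(h,J \right)} = \frac{5 J}{h} + h = h + \frac{5 J}{h}$)
$G{\left(v \right)} = - \frac{16}{3} - \frac{4 v}{3}$ ($G{\left(v \right)} = - \frac{\left(v + 4\right) \left(5 + 3\right)}{6} = - \frac{\left(4 + v\right) 8}{6} = - \frac{32 + 8 v}{6} = - \frac{16}{3} - \frac{4 v}{3}$)
$- 32 G{\left(Q{\left(2,-3 \right)} \right)} \left(-38\right) = - 32 \left(- \frac{16}{3} - \frac{4 \left(2 + 5 \left(-3\right) \frac{1}{2}\right)}{3}\right) \left(-38\right) = - 32 \left(- \frac{16}{3} - \frac{4 \left(2 - \frac{15}{2}\right)}{3}\right) \left(-38\right) = - 32 \left(- \frac{16}{3} - - \frac{22}{3}\right) \left(-38\right) = - 32 \left(- \frac{16}{3} + \frac{22}{3}\right) \left(-38\right) = \left(-32\right) 2 \left(-38\right) = \left(-64\right) \left(-38\right) = 2432$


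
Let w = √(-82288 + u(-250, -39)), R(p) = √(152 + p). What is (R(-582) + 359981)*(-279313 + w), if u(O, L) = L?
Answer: -(279313 - I*√82327)*(359981 + I*√430) ≈ -1.0055e+11 + 9.7496e+7*I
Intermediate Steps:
w = I*√82327 (w = √(-82288 - 39) = √(-82327) = I*√82327 ≈ 286.93*I)
(R(-582) + 359981)*(-279313 + w) = (√(152 - 582) + 359981)*(-279313 + I*√82327) = (√(-430) + 359981)*(-279313 + I*√82327) = (I*√430 + 359981)*(-279313 + I*√82327) = (359981 + I*√430)*(-279313 + I*√82327) = (-279313 + I*√82327)*(359981 + I*√430)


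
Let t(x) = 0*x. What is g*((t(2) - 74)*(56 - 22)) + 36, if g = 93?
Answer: -233952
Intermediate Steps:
t(x) = 0
g*((t(2) - 74)*(56 - 22)) + 36 = 93*((0 - 74)*(56 - 22)) + 36 = 93*(-74*34) + 36 = 93*(-2516) + 36 = -233988 + 36 = -233952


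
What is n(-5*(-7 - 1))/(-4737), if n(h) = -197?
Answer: 197/4737 ≈ 0.041587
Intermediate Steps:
n(-5*(-7 - 1))/(-4737) = -197/(-4737) = -197*(-1/4737) = 197/4737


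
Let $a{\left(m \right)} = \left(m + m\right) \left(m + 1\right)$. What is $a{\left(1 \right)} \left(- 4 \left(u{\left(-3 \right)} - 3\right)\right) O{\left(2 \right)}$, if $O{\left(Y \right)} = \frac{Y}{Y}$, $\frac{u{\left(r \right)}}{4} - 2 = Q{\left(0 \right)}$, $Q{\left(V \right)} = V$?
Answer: $-80$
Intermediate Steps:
$u{\left(r \right)} = 8$ ($u{\left(r \right)} = 8 + 4 \cdot 0 = 8 + 0 = 8$)
$a{\left(m \right)} = 2 m \left(1 + m\right)$
$O{\left(Y \right)} = 1$
$a{\left(1 \right)} \left(- 4 \left(u{\left(-3 \right)} - 3\right)\right) O{\left(2 \right)} = 2 \cdot 1 \left(1 + 1\right) \left(- 4 \left(8 - 3\right)\right) 1 = 2 \cdot 1 \cdot 2 \left(\left(-4\right) 5\right) 1 = 4 \left(-20\right) 1 = \left(-80\right) 1 = -80$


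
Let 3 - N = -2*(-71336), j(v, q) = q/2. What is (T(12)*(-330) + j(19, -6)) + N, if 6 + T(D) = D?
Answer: -144652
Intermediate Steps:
T(D) = -6 + D
j(v, q) = q/2 (j(v, q) = q*(½) = q/2)
N = -142669 (N = 3 - (-2)*(-71336) = 3 - 1*142672 = 3 - 142672 = -142669)
(T(12)*(-330) + j(19, -6)) + N = ((-6 + 12)*(-330) + (½)*(-6)) - 142669 = (6*(-330) - 3) - 142669 = (-1980 - 3) - 142669 = -1983 - 142669 = -144652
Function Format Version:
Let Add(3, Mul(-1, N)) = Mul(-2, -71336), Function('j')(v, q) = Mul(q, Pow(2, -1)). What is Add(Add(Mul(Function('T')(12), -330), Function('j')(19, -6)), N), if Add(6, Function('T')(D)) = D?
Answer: -144652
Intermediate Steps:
Function('T')(D) = Add(-6, D)
Function('j')(v, q) = Mul(Rational(1, 2), q) (Function('j')(v, q) = Mul(q, Rational(1, 2)) = Mul(Rational(1, 2), q))
N = -142669 (N = Add(3, Mul(-1, Mul(-2, -71336))) = Add(3, Mul(-1, 142672)) = Add(3, -142672) = -142669)
Add(Add(Mul(Function('T')(12), -330), Function('j')(19, -6)), N) = Add(Add(Mul(Add(-6, 12), -330), Mul(Rational(1, 2), -6)), -142669) = Add(Add(Mul(6, -330), -3), -142669) = Add(Add(-1980, -3), -142669) = Add(-1983, -142669) = -144652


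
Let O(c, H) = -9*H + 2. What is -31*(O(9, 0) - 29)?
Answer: 837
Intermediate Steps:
O(c, H) = 2 - 9*H
-31*(O(9, 0) - 29) = -31*((2 - 9*0) - 29) = -31*((2 + 0) - 29) = -31*(2 - 29) = -31*(-27) = 837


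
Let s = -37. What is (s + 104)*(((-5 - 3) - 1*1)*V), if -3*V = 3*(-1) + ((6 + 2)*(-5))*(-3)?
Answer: 23517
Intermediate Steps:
V = -39 (V = -(3*(-1) + ((6 + 2)*(-5))*(-3))/3 = -(-3 + (8*(-5))*(-3))/3 = -(-3 - 40*(-3))/3 = -(-3 + 120)/3 = -⅓*117 = -39)
(s + 104)*(((-5 - 3) - 1*1)*V) = (-37 + 104)*(((-5 - 3) - 1*1)*(-39)) = 67*((-8 - 1)*(-39)) = 67*(-9*(-39)) = 67*351 = 23517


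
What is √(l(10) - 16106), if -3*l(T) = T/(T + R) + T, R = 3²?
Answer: I*√52339794/57 ≈ 126.92*I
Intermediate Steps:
R = 9
l(T) = -T/3 - T/(3*(9 + T)) (l(T) = -(T/(T + 9) + T)/3 = -(T/(9 + T) + T)/3 = -(T + T/(9 + T))/3 = -T/3 - T/(3*(9 + T)))
√(l(10) - 16106) = √(-1*10*(10 + 10)/(27 + 3*10) - 16106) = √(-1*10*20/(27 + 30) - 16106) = √(-1*10*20/57 - 16106) = √(-1*10*1/57*20 - 16106) = √(-200/57 - 16106) = √(-918242/57) = I*√52339794/57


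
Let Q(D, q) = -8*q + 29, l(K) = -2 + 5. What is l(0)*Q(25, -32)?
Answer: 855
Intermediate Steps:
l(K) = 3
Q(D, q) = 29 - 8*q
l(0)*Q(25, -32) = 3*(29 - 8*(-32)) = 3*(29 + 256) = 3*285 = 855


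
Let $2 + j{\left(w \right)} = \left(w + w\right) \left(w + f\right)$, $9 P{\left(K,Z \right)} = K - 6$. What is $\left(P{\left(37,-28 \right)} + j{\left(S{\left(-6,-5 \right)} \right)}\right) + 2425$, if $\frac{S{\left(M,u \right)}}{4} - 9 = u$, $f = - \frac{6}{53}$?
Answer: $\frac{1399910}{477} \approx 2934.8$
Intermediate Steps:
$f = - \frac{6}{53}$ ($f = \left(-6\right) \frac{1}{53} = - \frac{6}{53} \approx -0.11321$)
$P{\left(K,Z \right)} = - \frac{2}{3} + \frac{K}{9}$ ($P{\left(K,Z \right)} = \frac{K - 6}{9} = \frac{-6 + K}{9} = - \frac{2}{3} + \frac{K}{9}$)
$S{\left(M,u \right)} = 36 + 4 u$
$j{\left(w \right)} = -2 + 2 w \left(- \frac{6}{53} + w\right)$ ($j{\left(w \right)} = -2 + \left(w + w\right) \left(w - \frac{6}{53}\right) = -2 + 2 w \left(- \frac{6}{53} + w\right)$)
$\left(P{\left(37,-28 \right)} + j{\left(S{\left(-6,-5 \right)} \right)}\right) + 2425 = \left(\left(- \frac{2}{3} + \frac{1}{9} \cdot 37\right) - \left(2 - 2 \left(36 + 4 \left(-5\right)\right)^{2} + \frac{12 \left(36 + 4 \left(-5\right)\right)}{53}\right)\right) + 2425 = \left(\left(- \frac{2}{3} + \frac{37}{9}\right) - \left(2 - 2 \left(36 - 20\right)^{2} + \frac{12 \left(36 - 20\right)}{53}\right)\right) + 2425 = \left(\frac{31}{9} - \left(\frac{298}{53} - 512\right)\right) + 2425 = \left(\frac{31}{9} - - \frac{26838}{53}\right) + 2425 = \left(\frac{31}{9} + \frac{26838}{53}\right) + 2425 = \frac{243185}{477} + 2425 = \frac{1399910}{477}$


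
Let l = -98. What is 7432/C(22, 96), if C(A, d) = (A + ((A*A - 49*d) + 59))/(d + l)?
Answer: 14864/4139 ≈ 3.5912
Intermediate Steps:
C(A, d) = (59 + A + A**2 - 49*d)/(-98 + d) (C(A, d) = (A + ((A*A - 49*d) + 59))/(d - 98) = (A + ((A**2 - 49*d) + 59))/(-98 + d) = (A + (59 + A**2 - 49*d))/(-98 + d) = (59 + A + A**2 - 49*d)/(-98 + d))
7432/C(22, 96) = 7432/(((59 + 22 + 22**2 - 49*96)/(-98 + 96))) = 7432/(((59 + 22 + 484 - 4704)/(-2))) = 7432/((-1/2*(-4139))) = 7432/(4139/2) = 7432*(2/4139) = 14864/4139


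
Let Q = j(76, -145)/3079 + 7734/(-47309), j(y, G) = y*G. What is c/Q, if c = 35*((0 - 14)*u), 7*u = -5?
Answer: -3641610275/38939869 ≈ -93.519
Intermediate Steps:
u = -5/7 (u = (1/7)*(-5) = -5/7 ≈ -0.71429)
j(y, G) = G*y
c = 350 (c = 35*((0 - 14)*(-5/7)) = 35*(-14*(-5/7)) = 35*10 = 350)
Q = -545158166/145664411 (Q = -145*76/3079 + 7734/(-47309) = -11020*1/3079 + 7734*(-1/47309) = -11020/3079 - 7734/47309 = -545158166/145664411 ≈ -3.7426)
c/Q = 350/(-545158166/145664411) = 350*(-145664411/545158166) = -3641610275/38939869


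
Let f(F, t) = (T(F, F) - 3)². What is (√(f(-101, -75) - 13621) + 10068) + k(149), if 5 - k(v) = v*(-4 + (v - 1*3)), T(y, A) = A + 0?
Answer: -11085 + I*√2805 ≈ -11085.0 + 52.962*I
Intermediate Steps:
T(y, A) = A
f(F, t) = (-3 + F)² (f(F, t) = (F - 3)² = (-3 + F)²)
k(v) = 5 - v*(-7 + v) (k(v) = 5 - v*(-4 + (v - 1*3)) = 5 - v*(-4 + (v - 3)) = 5 - v*(-4 + (-3 + v)) = 5 - v*(-7 + v))
(√(f(-101, -75) - 13621) + 10068) + k(149) = (√((-3 - 101)² - 13621) + 10068) + (5 - 1*149² + 7*149) = (√((-104)² - 13621) + 10068) + (5 - 1*22201 + 1043) = (√(10816 - 13621) + 10068) + (5 - 22201 + 1043) = (√(-2805) + 10068) - 21153 = (I*√2805 + 10068) - 21153 = (10068 + I*√2805) - 21153 = -11085 + I*√2805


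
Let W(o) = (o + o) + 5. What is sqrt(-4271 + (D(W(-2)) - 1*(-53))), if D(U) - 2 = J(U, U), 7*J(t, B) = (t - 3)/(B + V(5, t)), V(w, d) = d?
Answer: I*sqrt(206591)/7 ≈ 64.932*I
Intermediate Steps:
W(o) = 5 + 2*o (W(o) = 2*o + 5 = 5 + 2*o)
J(t, B) = (-3 + t)/(7*(B + t)) (J(t, B) = ((t - 3)/(B + t))/7 = ((-3 + t)/(B + t))/7 = (-3 + t)/(7*(B + t)))
D(U) = 2 + (-3 + U)/(14*U) (D(U) = 2 + (-3 + U)/(7*(U + U)) = 2 + (-3 + U)/(7*((2*U))) = 2 + (1/(2*U))*(-3 + U)/7 = 2 + (-3 + U)/(14*U))
sqrt(-4271 + (D(W(-2)) - 1*(-53))) = sqrt(-4271 + ((-3 + 29*(5 + 2*(-2)))/(14*(5 + 2*(-2))) - 1*(-53))) = sqrt(-4271 + ((-3 + 29*(5 - 4))/(14*(5 - 4)) + 53)) = sqrt(-4271 + ((1/14)*(-3 + 29*1)/1 + 53)) = sqrt(-4271 + ((1/14)*1*(-3 + 29) + 53)) = sqrt(-4271 + ((1/14)*1*26 + 53)) = sqrt(-4271 + (13/7 + 53)) = sqrt(-4271 + 384/7) = sqrt(-29513/7) = I*sqrt(206591)/7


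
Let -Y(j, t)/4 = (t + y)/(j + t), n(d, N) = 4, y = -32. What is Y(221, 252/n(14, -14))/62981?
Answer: -31/4471651 ≈ -6.9326e-6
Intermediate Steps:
Y(j, t) = -4*(-32 + t)/(j + t) (Y(j, t) = -4*(t - 32)/(j + t) = -4*(-32 + t)/(j + t))
Y(221, 252/n(14, -14))/62981 = (4*(32 - 252/4)/(221 + 252/4))/62981 = (4*(32 - 252/4)/(221 + 252*(¼)))*(1/62981) = (4*(32 - 1*63)/(221 + 63))*(1/62981) = (4*(32 - 63)/284)*(1/62981) = (4*(1/284)*(-31))*(1/62981) = -31/71*1/62981 = -31/4471651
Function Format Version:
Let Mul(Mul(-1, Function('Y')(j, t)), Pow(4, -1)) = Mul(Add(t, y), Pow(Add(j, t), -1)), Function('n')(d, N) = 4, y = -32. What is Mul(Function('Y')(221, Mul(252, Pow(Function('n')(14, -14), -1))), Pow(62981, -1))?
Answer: Rational(-31, 4471651) ≈ -6.9326e-6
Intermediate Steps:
Function('Y')(j, t) = Mul(-4, Pow(Add(j, t), -1), Add(-32, t)) (Function('Y')(j, t) = Mul(-4, Mul(Add(t, -32), Pow(Add(j, t), -1))) = Mul(-4, Mul(Add(-32, t), Pow(Add(j, t), -1))) = Mul(-4, Mul(Pow(Add(j, t), -1), Add(-32, t))) = Mul(-4, Pow(Add(j, t), -1), Add(-32, t)))
Mul(Function('Y')(221, Mul(252, Pow(Function('n')(14, -14), -1))), Pow(62981, -1)) = Mul(Mul(4, Pow(Add(221, Mul(252, Pow(4, -1))), -1), Add(32, Mul(-1, Mul(252, Pow(4, -1))))), Pow(62981, -1)) = Mul(Mul(4, Pow(Add(221, Mul(252, Rational(1, 4))), -1), Add(32, Mul(-1, Mul(252, Rational(1, 4))))), Rational(1, 62981)) = Mul(Mul(4, Pow(Add(221, 63), -1), Add(32, Mul(-1, 63))), Rational(1, 62981)) = Mul(Mul(4, Pow(284, -1), Add(32, -63)), Rational(1, 62981)) = Mul(Mul(4, Rational(1, 284), -31), Rational(1, 62981)) = Mul(Rational(-31, 71), Rational(1, 62981)) = Rational(-31, 4471651)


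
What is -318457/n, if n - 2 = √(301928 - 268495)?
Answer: 636914/33429 - 318457*√33433/33429 ≈ -1722.8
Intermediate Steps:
n = 2 + √33433 (n = 2 + √(301928 - 268495) = 2 + √33433 ≈ 184.85)
-318457/n = -318457/(2 + √33433)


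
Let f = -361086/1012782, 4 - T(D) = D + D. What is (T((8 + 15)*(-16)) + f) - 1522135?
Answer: -256806971996/168797 ≈ -1.5214e+6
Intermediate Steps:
T(D) = 4 - 2*D (T(D) = 4 - (D + D) = 4 - 2*D)
f = -60181/168797 (f = -361086*1/1012782 = -60181/168797 ≈ -0.35653)
(T((8 + 15)*(-16)) + f) - 1522135 = ((4 - 2*(8 + 15)*(-16)) - 60181/168797) - 1522135 = ((4 - 46*(-16)) - 60181/168797) - 1522135 = ((4 - 2*(-368)) - 60181/168797) - 1522135 = ((4 + 736) - 60181/168797) - 1522135 = (740 - 60181/168797) - 1522135 = 124849599/168797 - 1522135 = -256806971996/168797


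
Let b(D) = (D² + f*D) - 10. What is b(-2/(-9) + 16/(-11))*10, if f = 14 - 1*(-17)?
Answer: -4575440/9801 ≈ -466.83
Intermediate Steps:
f = 31 (f = 14 + 17 = 31)
b(D) = -10 + D² + 31*D (b(D) = (D² + 31*D) - 10 = -10 + D² + 31*D)
b(-2/(-9) + 16/(-11))*10 = (-10 + (-2/(-9) + 16/(-11))² + 31*(-2/(-9) + 16/(-11)))*10 = (-10 + (-2*(-⅑) + 16*(-1/11))² + 31*(-2*(-⅑) + 16*(-1/11)))*10 = (-10 + (2/9 - 16/11)² + 31*(2/9 - 16/11))*10 = (-10 + (-122/99)² + 31*(-122/99))*10 = (-10 + 14884/9801 - 3782/99)*10 = -457544/9801*10 = -4575440/9801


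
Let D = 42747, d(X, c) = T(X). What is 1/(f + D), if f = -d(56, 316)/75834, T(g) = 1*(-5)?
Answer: 75834/3241676003 ≈ 2.3393e-5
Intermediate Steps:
T(g) = -5
d(X, c) = -5
f = 5/75834 (f = -(-5)/75834 = -1*(-5/75834) = 5/75834 ≈ 6.5933e-5)
1/(f + D) = 1/(5/75834 + 42747) = 1/(3241676003/75834) = 75834/3241676003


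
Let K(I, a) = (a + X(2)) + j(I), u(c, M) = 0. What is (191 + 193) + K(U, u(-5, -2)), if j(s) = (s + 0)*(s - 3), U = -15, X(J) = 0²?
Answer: 654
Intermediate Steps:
X(J) = 0
j(s) = s*(-3 + s)
K(I, a) = a + I*(-3 + I) (K(I, a) = (a + 0) + I*(-3 + I) = a + I*(-3 + I))
(191 + 193) + K(U, u(-5, -2)) = (191 + 193) + (0 - 15*(-3 - 15)) = 384 + (0 - 15*(-18)) = 384 + (0 + 270) = 384 + 270 = 654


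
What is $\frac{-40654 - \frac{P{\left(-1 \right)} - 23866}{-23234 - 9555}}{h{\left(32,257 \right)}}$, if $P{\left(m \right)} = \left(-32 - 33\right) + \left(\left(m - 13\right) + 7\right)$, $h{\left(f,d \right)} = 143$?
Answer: $- \frac{1333027944}{4688827} \approx -284.3$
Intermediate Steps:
$P{\left(m \right)} = -71 + m$ ($P{\left(m \right)} = -65 + \left(\left(-13 + m\right) + 7\right) = -65 + \left(-6 + m\right) = -71 + m$)
$\frac{-40654 - \frac{P{\left(-1 \right)} - 23866}{-23234 - 9555}}{h{\left(32,257 \right)}} = \frac{-40654 - \frac{\left(-71 - 1\right) - 23866}{-23234 - 9555}}{143} = \left(-40654 - \frac{-72 - 23866}{-32789}\right) \frac{1}{143} = \left(-40654 - \left(-23938\right) \left(- \frac{1}{32789}\right)\right) \frac{1}{143} = \left(-40654 - \frac{23938}{32789}\right) \frac{1}{143} = \left(- \frac{1333027944}{32789}\right) \frac{1}{143} = - \frac{1333027944}{4688827}$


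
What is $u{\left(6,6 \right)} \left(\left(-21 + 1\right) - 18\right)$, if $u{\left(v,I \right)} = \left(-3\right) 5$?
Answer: $570$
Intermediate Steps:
$u{\left(v,I \right)} = -15$
$u{\left(6,6 \right)} \left(\left(-21 + 1\right) - 18\right) = - 15 \left(\left(-21 + 1\right) - 18\right) = - 15 \left(-20 - 18\right) = \left(-15\right) \left(-38\right) = 570$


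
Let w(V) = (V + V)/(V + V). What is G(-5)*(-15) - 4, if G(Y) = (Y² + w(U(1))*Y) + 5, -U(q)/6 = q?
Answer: -379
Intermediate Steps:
U(q) = -6*q
w(V) = 1 (w(V) = (2*V)/((2*V)) = (2*V)*(1/(2*V)) = 1)
G(Y) = 5 + Y + Y² (G(Y) = (Y² + 1*Y) + 5 = (Y² + Y) + 5 = (Y + Y²) + 5 = 5 + Y + Y²)
G(-5)*(-15) - 4 = (5 - 5 + (-5)²)*(-15) - 4 = (5 - 5 + 25)*(-15) - 4 = 25*(-15) - 4 = -375 - 4 = -379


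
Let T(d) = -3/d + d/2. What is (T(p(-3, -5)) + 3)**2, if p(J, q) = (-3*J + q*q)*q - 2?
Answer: 203718529/29584 ≈ 6886.1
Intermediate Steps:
p(J, q) = -2 + q*(q**2 - 3*J) (p(J, q) = (-3*J + q**2)*q - 2 = (q**2 - 3*J)*q - 2 = q*(q**2 - 3*J) - 2 = -2 + q*(q**2 - 3*J))
T(d) = d/2 - 3/d (T(d) = -3/d + d*(1/2) = -3/d + d/2 = d/2 - 3/d)
(T(p(-3, -5)) + 3)**2 = (((-2 + (-5)**3 - 3*(-3)*(-5))/2 - 3/(-2 + (-5)**3 - 3*(-3)*(-5))) + 3)**2 = (((-2 - 125 - 45)/2 - 3/(-2 - 125 - 45)) + 3)**2 = (((1/2)*(-172) - 3/(-172)) + 3)**2 = ((-86 - 3*(-1/172)) + 3)**2 = ((-86 + 3/172) + 3)**2 = (-14789/172 + 3)**2 = (-14273/172)**2 = 203718529/29584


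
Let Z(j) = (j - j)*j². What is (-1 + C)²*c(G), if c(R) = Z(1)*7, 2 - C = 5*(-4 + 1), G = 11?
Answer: 0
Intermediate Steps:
Z(j) = 0 (Z(j) = 0*j² = 0)
C = 17 (C = 2 - 5*(-4 + 1) = 2 - 5*(-3) = 2 - 1*(-15) = 2 + 15 = 17)
c(R) = 0 (c(R) = 0*7 = 0)
(-1 + C)²*c(G) = (-1 + 17)²*0 = 16²*0 = 256*0 = 0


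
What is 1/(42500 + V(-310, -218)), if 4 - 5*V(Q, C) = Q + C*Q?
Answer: 5/145234 ≈ 3.4427e-5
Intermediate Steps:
V(Q, C) = ⅘ - Q/5 - C*Q/5 (V(Q, C) = ⅘ - (Q + C*Q)/5 = ⅘ + (-Q/5 - C*Q/5) = ⅘ - Q/5 - C*Q/5)
1/(42500 + V(-310, -218)) = 1/(42500 + (⅘ - ⅕*(-310) - ⅕*(-218)*(-310))) = 1/(42500 + (⅘ + 62 - 13516)) = 1/(42500 - 67266/5) = 1/(145234/5) = 5/145234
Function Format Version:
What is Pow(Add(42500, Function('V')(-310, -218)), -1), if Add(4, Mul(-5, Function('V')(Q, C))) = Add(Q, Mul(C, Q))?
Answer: Rational(5, 145234) ≈ 3.4427e-5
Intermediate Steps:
Function('V')(Q, C) = Add(Rational(4, 5), Mul(Rational(-1, 5), Q), Mul(Rational(-1, 5), C, Q)) (Function('V')(Q, C) = Add(Rational(4, 5), Mul(Rational(-1, 5), Add(Q, Mul(C, Q)))) = Add(Rational(4, 5), Add(Mul(Rational(-1, 5), Q), Mul(Rational(-1, 5), C, Q))) = Add(Rational(4, 5), Mul(Rational(-1, 5), Q), Mul(Rational(-1, 5), C, Q)))
Pow(Add(42500, Function('V')(-310, -218)), -1) = Pow(Add(42500, Add(Rational(4, 5), Mul(Rational(-1, 5), -310), Mul(Rational(-1, 5), -218, -310))), -1) = Pow(Add(42500, Add(Rational(4, 5), 62, -13516)), -1) = Pow(Add(42500, Rational(-67266, 5)), -1) = Pow(Rational(145234, 5), -1) = Rational(5, 145234)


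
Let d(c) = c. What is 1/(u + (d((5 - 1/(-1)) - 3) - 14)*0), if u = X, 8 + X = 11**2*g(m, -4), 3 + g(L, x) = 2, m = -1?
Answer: -1/129 ≈ -0.0077519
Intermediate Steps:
g(L, x) = -1 (g(L, x) = -3 + 2 = -1)
X = -129 (X = -8 + 11**2*(-1) = -8 + 121*(-1) = -8 - 121 = -129)
u = -129
1/(u + (d((5 - 1/(-1)) - 3) - 14)*0) = 1/(-129 + (((5 - 1/(-1)) - 3) - 14)*0) = 1/(-129 + (((5 - 1*(-1)) - 3) - 14)*0) = 1/(-129 + (((5 + 1) - 3) - 14)*0) = 1/(-129 + ((6 - 3) - 14)*0) = 1/(-129 + (3 - 14)*0) = 1/(-129 - 11*0) = 1/(-129 + 0) = 1/(-129) = -1/129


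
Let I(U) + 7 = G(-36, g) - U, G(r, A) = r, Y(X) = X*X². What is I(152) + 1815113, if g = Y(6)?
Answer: 1814918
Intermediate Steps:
Y(X) = X³
g = 216 (g = 6³ = 216)
I(U) = -43 - U (I(U) = -7 + (-36 - U) = -43 - U)
I(152) + 1815113 = (-43 - 1*152) + 1815113 = (-43 - 152) + 1815113 = -195 + 1815113 = 1814918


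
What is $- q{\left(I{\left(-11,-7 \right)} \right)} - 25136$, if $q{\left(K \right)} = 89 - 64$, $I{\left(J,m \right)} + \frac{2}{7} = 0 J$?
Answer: $-25161$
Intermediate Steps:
$I{\left(J,m \right)} = - \frac{2}{7}$ ($I{\left(J,m \right)} = - \frac{2}{7} + 0 J = - \frac{2}{7} + 0 = - \frac{2}{7}$)
$q{\left(K \right)} = 25$
$- q{\left(I{\left(-11,-7 \right)} \right)} - 25136 = \left(-1\right) 25 - 25136 = -25 - 25136 = -25161$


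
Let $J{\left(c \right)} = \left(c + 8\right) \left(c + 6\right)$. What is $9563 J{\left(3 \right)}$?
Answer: $946737$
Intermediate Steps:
$J{\left(c \right)} = \left(6 + c\right) \left(8 + c\right)$ ($J{\left(c \right)} = \left(8 + c\right) \left(6 + c\right) = \left(6 + c\right) \left(8 + c\right)$)
$9563 J{\left(3 \right)} = 9563 \left(48 + 3^{2} + 14 \cdot 3\right) = 9563 \left(48 + 9 + 42\right) = 9563 \cdot 99 = 946737$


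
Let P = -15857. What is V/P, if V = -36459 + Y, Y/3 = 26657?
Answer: -43512/15857 ≈ -2.7440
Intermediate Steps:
Y = 79971 (Y = 3*26657 = 79971)
V = 43512 (V = -36459 + 79971 = 43512)
V/P = 43512/(-15857) = 43512*(-1/15857) = -43512/15857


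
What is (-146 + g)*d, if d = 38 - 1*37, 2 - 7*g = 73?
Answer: -1093/7 ≈ -156.14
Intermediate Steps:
g = -71/7 (g = 2/7 - 1/7*73 = 2/7 - 73/7 = -71/7 ≈ -10.143)
d = 1 (d = 38 - 37 = 1)
(-146 + g)*d = (-146 - 71/7)*1 = -1093/7*1 = -1093/7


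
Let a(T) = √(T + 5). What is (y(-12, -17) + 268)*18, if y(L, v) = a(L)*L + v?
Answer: 4518 - 216*I*√7 ≈ 4518.0 - 571.48*I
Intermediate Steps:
a(T) = √(5 + T)
y(L, v) = v + L*√(5 + L) (y(L, v) = √(5 + L)*L + v = L*√(5 + L) + v = v + L*√(5 + L))
(y(-12, -17) + 268)*18 = ((-17 - 12*√(5 - 12)) + 268)*18 = ((-17 - 12*I*√7) + 268)*18 = (251 - 12*I*√7)*18 = 4518 - 216*I*√7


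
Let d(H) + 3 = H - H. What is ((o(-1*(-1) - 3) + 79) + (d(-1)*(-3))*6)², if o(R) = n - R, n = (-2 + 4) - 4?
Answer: 17689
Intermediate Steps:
d(H) = -3 (d(H) = -3 + (H - H) = -3 + 0 = -3)
n = -2 (n = 2 - 4 = -2)
o(R) = -2 - R
((o(-1*(-1) - 3) + 79) + (d(-1)*(-3))*6)² = (((-2 - (-1*(-1) - 3)) + 79) - 3*(-3)*6)² = (((-2 - (1 - 3)) + 79) + 9*6)² = (((-2 - 1*(-2)) + 79) + 54)² = (((-2 + 2) + 79) + 54)² = ((0 + 79) + 54)² = (79 + 54)² = 133² = 17689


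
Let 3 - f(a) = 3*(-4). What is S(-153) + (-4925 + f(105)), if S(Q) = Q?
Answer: -5063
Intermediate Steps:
f(a) = 15 (f(a) = 3 - 3*(-4) = 3 - 1*(-12) = 3 + 12 = 15)
S(-153) + (-4925 + f(105)) = -153 + (-4925 + 15) = -153 - 4910 = -5063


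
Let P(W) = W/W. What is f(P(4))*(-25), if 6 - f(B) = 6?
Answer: 0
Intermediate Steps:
P(W) = 1
f(B) = 0 (f(B) = 6 - 1*6 = 6 - 6 = 0)
f(P(4))*(-25) = 0*(-25) = 0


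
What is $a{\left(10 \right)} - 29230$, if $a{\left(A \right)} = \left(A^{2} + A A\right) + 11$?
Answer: $-29019$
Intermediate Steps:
$a{\left(A \right)} = 11 + 2 A^{2}$ ($a{\left(A \right)} = \left(A^{2} + A^{2}\right) + 11 = 2 A^{2} + 11 = 11 + 2 A^{2}$)
$a{\left(10 \right)} - 29230 = \left(11 + 2 \cdot 10^{2}\right) - 29230 = \left(11 + 2 \cdot 100\right) - 29230 = \left(11 + 200\right) - 29230 = 211 - 29230 = -29019$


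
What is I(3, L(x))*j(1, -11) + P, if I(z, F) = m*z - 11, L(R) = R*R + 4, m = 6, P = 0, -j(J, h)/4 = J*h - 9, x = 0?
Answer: 560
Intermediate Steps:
j(J, h) = 36 - 4*J*h (j(J, h) = -4*(J*h - 9) = -4*(-9 + J*h) = 36 - 4*J*h)
L(R) = 4 + R² (L(R) = R² + 4 = 4 + R²)
I(z, F) = -11 + 6*z (I(z, F) = 6*z - 11 = -11 + 6*z)
I(3, L(x))*j(1, -11) + P = (-11 + 6*3)*(36 - 4*1*(-11)) + 0 = (-11 + 18)*(36 + 44) + 0 = 7*80 + 0 = 560 + 0 = 560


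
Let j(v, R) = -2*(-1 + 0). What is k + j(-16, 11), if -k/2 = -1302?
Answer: 2606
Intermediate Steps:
j(v, R) = 2 (j(v, R) = -2*(-1) = 2)
k = 2604 (k = -2*(-1302) = 2604)
k + j(-16, 11) = 2604 + 2 = 2606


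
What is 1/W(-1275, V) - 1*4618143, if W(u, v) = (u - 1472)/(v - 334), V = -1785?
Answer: -12686036702/2747 ≈ -4.6181e+6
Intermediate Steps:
W(u, v) = (-1472 + u)/(-334 + v)
1/W(-1275, V) - 1*4618143 = 1/((-1472 - 1275)/(-334 - 1785)) - 1*4618143 = 1/(-2747/(-2119)) - 4618143 = 1/(-1/2119*(-2747)) - 4618143 = 1/(2747/2119) - 4618143 = 2119/2747 - 4618143 = -12686036702/2747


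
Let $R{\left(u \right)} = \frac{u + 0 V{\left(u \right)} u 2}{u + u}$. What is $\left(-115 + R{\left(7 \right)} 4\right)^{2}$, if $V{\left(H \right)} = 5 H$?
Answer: $12769$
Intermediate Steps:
$R{\left(u \right)} = \frac{1}{2}$ ($R{\left(u \right)} = \frac{u + 0 \cdot 5 u u 2}{u + u} = \frac{u + 0 u 2}{2 u} = \left(u + 0 \cdot 2\right) \frac{1}{2 u} = \left(u + 0\right) \frac{1}{2 u} = u \frac{1}{2 u} = \frac{1}{2}$)
$\left(-115 + R{\left(7 \right)} 4\right)^{2} = \left(-115 + \frac{1}{2} \cdot 4\right)^{2} = \left(-115 + 2\right)^{2} = \left(-113\right)^{2} = 12769$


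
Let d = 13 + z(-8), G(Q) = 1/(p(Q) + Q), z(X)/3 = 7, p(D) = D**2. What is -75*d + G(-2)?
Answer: -5099/2 ≈ -2549.5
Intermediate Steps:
z(X) = 21 (z(X) = 3*7 = 21)
G(Q) = 1/(Q + Q**2) (G(Q) = 1/(Q**2 + Q) = 1/(Q + Q**2))
d = 34 (d = 13 + 21 = 34)
-75*d + G(-2) = -75*34 + 1/((-2)*(1 - 2)) = -2550 - 1/2/(-1) = -2550 - 1/2*(-1) = -2550 + 1/2 = -5099/2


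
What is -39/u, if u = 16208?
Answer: -39/16208 ≈ -0.0024062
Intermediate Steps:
-39/u = -39/16208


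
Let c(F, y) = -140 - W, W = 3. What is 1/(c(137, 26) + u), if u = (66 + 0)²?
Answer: 1/4213 ≈ 0.00023736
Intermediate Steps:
u = 4356 (u = 66² = 4356)
c(F, y) = -143 (c(F, y) = -140 - 1*3 = -140 - 3 = -143)
1/(c(137, 26) + u) = 1/(-143 + 4356) = 1/4213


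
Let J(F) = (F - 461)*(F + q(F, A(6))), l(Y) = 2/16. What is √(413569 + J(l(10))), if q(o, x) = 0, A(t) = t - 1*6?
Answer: √26464729/8 ≈ 643.05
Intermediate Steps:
A(t) = -6 + t (A(t) = t - 6 = -6 + t)
l(Y) = ⅛ (l(Y) = 2*(1/16) = ⅛)
J(F) = F*(-461 + F) (J(F) = (F - 461)*(F + 0) = (-461 + F)*F = F*(-461 + F))
√(413569 + J(l(10))) = √(413569 + (-461 + ⅛)/8) = √(413569 + (⅛)*(-3687/8)) = √(413569 - 3687/64) = √(26464729/64) = √26464729/8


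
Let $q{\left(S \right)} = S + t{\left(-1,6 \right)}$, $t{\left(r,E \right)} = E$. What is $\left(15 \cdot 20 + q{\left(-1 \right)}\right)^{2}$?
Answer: $93025$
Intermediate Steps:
$q{\left(S \right)} = 6 + S$ ($q{\left(S \right)} = S + 6 = 6 + S$)
$\left(15 \cdot 20 + q{\left(-1 \right)}\right)^{2} = \left(15 \cdot 20 + \left(6 - 1\right)\right)^{2} = \left(300 + 5\right)^{2} = 305^{2} = 93025$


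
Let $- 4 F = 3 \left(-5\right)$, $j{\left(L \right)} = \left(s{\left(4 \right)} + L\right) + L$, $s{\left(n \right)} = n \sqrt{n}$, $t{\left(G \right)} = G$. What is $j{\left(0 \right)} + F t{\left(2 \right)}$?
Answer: $\frac{31}{2} \approx 15.5$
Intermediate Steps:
$s{\left(n \right)} = n^{\frac{3}{2}}$
$j{\left(L \right)} = 8 + 2 L$ ($j{\left(L \right)} = \left(4^{\frac{3}{2}} + L\right) + L = \left(8 + L\right) + L = 8 + 2 L$)
$F = \frac{15}{4}$ ($F = - \frac{3 \left(-5\right)}{4} = \left(- \frac{1}{4}\right) \left(-15\right) = \frac{15}{4} \approx 3.75$)
$j{\left(0 \right)} + F t{\left(2 \right)} = \left(8 + 2 \cdot 0\right) + \frac{15}{4} \cdot 2 = \left(8 + 0\right) + \frac{15}{2} = 8 + \frac{15}{2} = \frac{31}{2}$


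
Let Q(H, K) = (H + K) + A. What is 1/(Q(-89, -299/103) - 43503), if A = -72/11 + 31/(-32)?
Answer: -36256/1580849235 ≈ -2.2935e-5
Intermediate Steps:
A = -2645/352 (A = -72*1/11 + 31*(-1/32) = -72/11 - 31/32 = -2645/352 ≈ -7.5142)
Q(H, K) = -2645/352 + H + K (Q(H, K) = (H + K) - 2645/352 = -2645/352 + H + K)
1/(Q(-89, -299/103) - 43503) = 1/((-2645/352 - 89 - 299/103) - 43503) = 1/(-3604467/36256 - 43503) = 1/(-1580849235/36256) = -36256/1580849235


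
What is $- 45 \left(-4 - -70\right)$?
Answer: $-2970$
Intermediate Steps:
$- 45 \left(-4 - -70\right) = - 45 \left(-4 + 70\right) = \left(-45\right) 66 = -2970$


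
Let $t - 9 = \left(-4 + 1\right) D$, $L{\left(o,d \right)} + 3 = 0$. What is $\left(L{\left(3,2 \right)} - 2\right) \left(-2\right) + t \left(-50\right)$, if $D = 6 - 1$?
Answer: $310$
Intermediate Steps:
$D = 5$
$L{\left(o,d \right)} = -3$ ($L{\left(o,d \right)} = -3 + 0 = -3$)
$t = -6$ ($t = 9 + \left(-4 + 1\right) 5 = 9 - 15 = -6$)
$\left(L{\left(3,2 \right)} - 2\right) \left(-2\right) + t \left(-50\right) = \left(-3 - 2\right) \left(-2\right) - -300 = \left(-5\right) \left(-2\right) + 300 = 10 + 300 = 310$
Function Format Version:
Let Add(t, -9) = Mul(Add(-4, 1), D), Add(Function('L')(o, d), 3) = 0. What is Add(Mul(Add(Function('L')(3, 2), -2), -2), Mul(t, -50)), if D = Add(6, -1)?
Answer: 310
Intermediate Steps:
D = 5
Function('L')(o, d) = -3 (Function('L')(o, d) = Add(-3, 0) = -3)
t = -6 (t = Add(9, Mul(Add(-4, 1), 5)) = Add(9, Mul(-3, 5)) = Add(9, -15) = -6)
Add(Mul(Add(Function('L')(3, 2), -2), -2), Mul(t, -50)) = Add(Mul(Add(-3, -2), -2), Mul(-6, -50)) = Add(Mul(-5, -2), 300) = Add(10, 300) = 310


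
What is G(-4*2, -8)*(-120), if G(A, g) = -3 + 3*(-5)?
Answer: 2160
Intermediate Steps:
G(A, g) = -18 (G(A, g) = -3 - 15 = -18)
G(-4*2, -8)*(-120) = -18*(-120) = 2160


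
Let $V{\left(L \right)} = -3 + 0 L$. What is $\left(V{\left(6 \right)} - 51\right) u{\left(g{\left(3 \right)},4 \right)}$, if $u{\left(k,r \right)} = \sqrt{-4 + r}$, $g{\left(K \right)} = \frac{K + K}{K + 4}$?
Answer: $0$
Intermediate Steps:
$g{\left(K \right)} = \frac{2 K}{4 + K}$
$V{\left(L \right)} = -3$ ($V{\left(L \right)} = -3 + 0 = -3$)
$\left(V{\left(6 \right)} - 51\right) u{\left(g{\left(3 \right)},4 \right)} = \left(-3 - 51\right) \sqrt{-4 + 4} = - 54 \sqrt{0} = \left(-54\right) 0 = 0$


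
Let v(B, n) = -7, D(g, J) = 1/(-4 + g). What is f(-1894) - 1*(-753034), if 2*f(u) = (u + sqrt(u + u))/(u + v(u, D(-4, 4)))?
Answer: 1431518581/1901 - I*sqrt(947)/1901 ≈ 7.5303e+5 - 0.016188*I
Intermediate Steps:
f(u) = (u + sqrt(2)*sqrt(u))/(2*(-7 + u)) (f(u) = ((u + sqrt(u + u))/(u - 7))/2 = ((u + sqrt(2*u))/(-7 + u))/2 = ((u + sqrt(2)*sqrt(u))/(-7 + u))/2 = (u + sqrt(2)*sqrt(u))/(2*(-7 + u)))
f(-1894) - 1*(-753034) = (-1894 + sqrt(2)*sqrt(-1894))/(2*(-7 - 1894)) - 1*(-753034) = (1/2)*(-1894 + sqrt(2)*(I*sqrt(1894)))/(-1901) + 753034 = (1/2)*(-1/1901)*(-1894 + 2*I*sqrt(947)) + 753034 = (947/1901 - I*sqrt(947)/1901) + 753034 = 1431518581/1901 - I*sqrt(947)/1901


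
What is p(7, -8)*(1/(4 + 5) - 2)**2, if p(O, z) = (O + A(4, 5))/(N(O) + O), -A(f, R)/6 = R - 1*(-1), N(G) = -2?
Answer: -8381/405 ≈ -20.694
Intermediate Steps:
A(f, R) = -6 - 6*R (A(f, R) = -6*(R - 1*(-1)) = -6*(R + 1) = -6*(1 + R) = -6 - 6*R)
p(O, z) = (-36 + O)/(-2 + O) (p(O, z) = (O + (-6 - 6*5))/(-2 + O) = (O + (-6 - 30))/(-2 + O) = (O - 36)/(-2 + O) = (-36 + O)/(-2 + O))
p(7, -8)*(1/(4 + 5) - 2)**2 = ((-36 + 7)/(-2 + 7))*(1/(4 + 5) - 2)**2 = (-29/5)*(1/9 - 2)**2 = ((1/5)*(-29))*(1/9 - 2)**2 = -29*(-17/9)**2/5 = -29/5*289/81 = -8381/405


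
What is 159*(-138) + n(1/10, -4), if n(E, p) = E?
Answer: -219419/10 ≈ -21942.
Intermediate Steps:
159*(-138) + n(1/10, -4) = 159*(-138) + 1/10 = -21942 + 1/10 = -219419/10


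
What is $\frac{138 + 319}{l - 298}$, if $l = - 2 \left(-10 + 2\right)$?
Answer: $- \frac{457}{282} \approx -1.6206$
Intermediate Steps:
$l = 16$ ($l = \left(-2\right) \left(-8\right) = 16$)
$\frac{138 + 319}{l - 298} = \frac{138 + 319}{16 - 298} = \frac{457}{-282} = 457 \left(- \frac{1}{282}\right) = - \frac{457}{282}$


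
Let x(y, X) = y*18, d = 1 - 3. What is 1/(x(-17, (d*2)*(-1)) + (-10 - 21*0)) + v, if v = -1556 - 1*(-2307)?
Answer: 237315/316 ≈ 751.00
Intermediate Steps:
d = -2
x(y, X) = 18*y
v = 751 (v = -1556 + 2307 = 751)
1/(x(-17, (d*2)*(-1)) + (-10 - 21*0)) + v = 1/(18*(-17) + (-10 - 21*0)) + 751 = 1/(-306 + (-10 + 0)) + 751 = 1/(-306 - 10) + 751 = 1/(-316) + 751 = -1/316 + 751 = 237315/316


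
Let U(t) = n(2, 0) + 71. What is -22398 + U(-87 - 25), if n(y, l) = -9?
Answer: -22336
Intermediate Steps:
U(t) = 62 (U(t) = -9 + 71 = 62)
-22398 + U(-87 - 25) = -22398 + 62 = -22336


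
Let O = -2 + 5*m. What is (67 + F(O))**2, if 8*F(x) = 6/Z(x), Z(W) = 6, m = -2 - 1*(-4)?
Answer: 288369/64 ≈ 4505.8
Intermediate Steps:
m = 2 (m = -2 + 4 = 2)
O = 8 (O = -2 + 5*2 = -2 + 10 = 8)
F(x) = 1/8 (F(x) = (6/6)/8 = (6*(1/6))/8 = (1/8)*1 = 1/8)
(67 + F(O))**2 = (67 + 1/8)**2 = (537/8)**2 = 288369/64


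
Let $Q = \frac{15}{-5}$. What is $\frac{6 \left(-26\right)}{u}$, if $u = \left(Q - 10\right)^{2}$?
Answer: $- \frac{12}{13} \approx -0.92308$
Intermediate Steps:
$Q = -3$ ($Q = 15 \left(- \frac{1}{5}\right) = -3$)
$u = 169$ ($u = \left(-3 - 10\right)^{2} = \left(-13\right)^{2} = 169$)
$\frac{6 \left(-26\right)}{u} = \frac{6 \left(-26\right)}{169} = \left(-156\right) \frac{1}{169} = - \frac{12}{13}$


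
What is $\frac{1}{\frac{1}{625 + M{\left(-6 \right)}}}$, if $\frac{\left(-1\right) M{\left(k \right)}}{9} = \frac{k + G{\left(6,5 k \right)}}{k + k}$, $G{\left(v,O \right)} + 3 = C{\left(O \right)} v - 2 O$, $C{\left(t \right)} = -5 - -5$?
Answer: $\frac{2653}{4} \approx 663.25$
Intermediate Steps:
$C{\left(t \right)} = 0$ ($C{\left(t \right)} = -5 + 5 = 0$)
$G{\left(v,O \right)} = -3 - 2 O$ ($G{\left(v,O \right)} = -3 + \left(0 v - 2 O\right) = -3 + \left(0 - 2 O\right) = -3 - 2 O$)
$M{\left(k \right)} = - \frac{9 \left(-3 - 9 k\right)}{2 k}$ ($M{\left(k \right)} = - 9 \frac{k - \left(3 + 2 \cdot 5 k\right)}{k + k} = - 9 \frac{k - \left(3 + 10 k\right)}{2 k} = - 9 \left(-3 - 9 k\right) \frac{1}{2 k} = - 9 \frac{-3 - 9 k}{2 k} = - \frac{9 \left(-3 - 9 k\right)}{2 k}$)
$\frac{1}{\frac{1}{625 + M{\left(-6 \right)}}} = \frac{1}{\frac{1}{625 + \frac{27 \left(1 + 3 \left(-6\right)\right)}{2 \left(-6\right)}}} = \frac{1}{\frac{1}{625 + \frac{27}{2} \left(- \frac{1}{6}\right) \left(1 - 18\right)}} = \frac{1}{\frac{1}{625 + \frac{27}{2} \left(- \frac{1}{6}\right) \left(-17\right)}} = \frac{1}{\frac{1}{625 + \frac{153}{4}}} = \frac{1}{\frac{1}{\frac{2653}{4}}} = \frac{1}{\frac{4}{2653}} = \frac{2653}{4}$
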